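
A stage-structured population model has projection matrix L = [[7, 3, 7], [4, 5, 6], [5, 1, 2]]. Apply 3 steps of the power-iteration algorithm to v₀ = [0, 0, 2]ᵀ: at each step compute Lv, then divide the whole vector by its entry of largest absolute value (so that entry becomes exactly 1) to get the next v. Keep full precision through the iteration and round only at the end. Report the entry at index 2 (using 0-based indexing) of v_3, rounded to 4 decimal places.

Lv0 = (14.00000, 12.00000, 4.00000); divide by 14.00000 → v1 = (1.00000, 0.85714, 0.28571)
Lv1 = (11.57143, 10.00000, 6.42857); divide by 11.57143 → v2 = (1.00000, 0.86420, 0.55556)
Lv2 = (13.48148, 11.65432, 6.97531); divide by 13.48148 → v3 = (1.00000, 0.86447, 0.51740)
Requested entry of v3: 1130/2184 = 0.5174

0.5174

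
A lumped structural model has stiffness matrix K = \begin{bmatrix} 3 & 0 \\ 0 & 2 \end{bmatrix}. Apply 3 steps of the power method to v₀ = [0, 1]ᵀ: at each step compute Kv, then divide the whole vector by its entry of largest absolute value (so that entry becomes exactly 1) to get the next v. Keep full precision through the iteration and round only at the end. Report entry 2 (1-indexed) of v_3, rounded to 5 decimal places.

Kv0 = (0.000000, 2.000000); divide by 2.000000 → v1 = (0.000000, 1.000000)
Kv1 = (0.000000, 2.000000); divide by 2.000000 → v2 = (0.000000, 1.000000)
Kv2 = (0.000000, 2.000000); divide by 2.000000 → v3 = (0.000000, 1.000000)
Requested entry of v3: 8/8 = 1.00000

1.00000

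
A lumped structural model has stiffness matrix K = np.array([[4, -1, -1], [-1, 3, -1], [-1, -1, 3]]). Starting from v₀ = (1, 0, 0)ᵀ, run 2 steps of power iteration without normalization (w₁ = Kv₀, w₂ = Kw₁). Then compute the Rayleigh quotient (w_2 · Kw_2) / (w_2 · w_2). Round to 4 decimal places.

w1 = Kv₀ = (4·1 + (-1)·0 + (-1)·0; (-1)·1 + 3·0 + (-1)·0; (-1)·1 + (-1)·0 + 3·0) = (4, -1, -1)
w2 = Kw1 = (4·4 + (-1)·(-1) + (-1)·(-1); (-1)·4 + 3·(-1) + (-1)·(-1); (-1)·4 + (-1)·(-1) + 3·(-1)) = (18, -6, -6)
Kw2 = (84, -30, -30)
w2·Kw2 = 18·84 + (-6)·(-30) + (-6)·(-30) = 1872; w2·w2 = 18·18 + (-6)·(-6) + (-6)·(-6) = 396
λ ≈ 1872/396 = 4.7273

4.7273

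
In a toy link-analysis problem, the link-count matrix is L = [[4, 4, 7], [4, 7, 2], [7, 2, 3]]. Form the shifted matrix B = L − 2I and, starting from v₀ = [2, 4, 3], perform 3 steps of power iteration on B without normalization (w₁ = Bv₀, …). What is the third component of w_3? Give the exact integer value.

B = L − 2I has rows (2, 4, 7); (4, 5, 2); (7, 2, 1)
w1 = Bv₀ = (41, 34, 25)
w2 = Bw1 = (393, 384, 380)
w3 = Bw2 = (4982, 4252, 3899)
Requested component of w3: 3899

3899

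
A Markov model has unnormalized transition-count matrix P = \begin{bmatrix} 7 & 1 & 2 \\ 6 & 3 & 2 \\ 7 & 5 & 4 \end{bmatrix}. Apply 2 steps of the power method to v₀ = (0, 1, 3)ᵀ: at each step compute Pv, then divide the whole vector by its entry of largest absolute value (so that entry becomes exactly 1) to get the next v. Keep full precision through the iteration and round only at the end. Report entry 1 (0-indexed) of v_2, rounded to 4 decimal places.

Pv0 = (7.00000, 9.00000, 17.00000); divide by 17.00000 → v1 = (0.41176, 0.52941, 1.00000)
Pv1 = (5.41176, 6.05882, 9.52941); divide by 9.52941 → v2 = (0.56790, 0.63580, 1.00000)
Requested entry of v2: 103/162 = 0.6358

0.6358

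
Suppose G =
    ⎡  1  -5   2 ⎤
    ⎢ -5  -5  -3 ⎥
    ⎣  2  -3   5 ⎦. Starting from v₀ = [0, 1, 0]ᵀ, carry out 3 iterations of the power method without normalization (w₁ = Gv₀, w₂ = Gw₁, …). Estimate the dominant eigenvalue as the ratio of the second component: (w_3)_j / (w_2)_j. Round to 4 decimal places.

λ ≈ -5.6780

w1 = Gv₀ = (1·0 + (-5)·1 + 2·0; (-5)·0 + (-5)·1 + (-3)·0; 2·0 + (-3)·1 + 5·0) = (-5, -5, -3)
w2 = Gw1 = (1·(-5) + (-5)·(-5) + 2·(-3); (-5)·(-5) + (-5)·(-5) + (-3)·(-3); 2·(-5) + (-3)·(-5) + 5·(-3)) = (14, 59, -10)
w3 = Gw2 = (-301, -335, -199)
Ratio at component: -335 / 59 = -5.6780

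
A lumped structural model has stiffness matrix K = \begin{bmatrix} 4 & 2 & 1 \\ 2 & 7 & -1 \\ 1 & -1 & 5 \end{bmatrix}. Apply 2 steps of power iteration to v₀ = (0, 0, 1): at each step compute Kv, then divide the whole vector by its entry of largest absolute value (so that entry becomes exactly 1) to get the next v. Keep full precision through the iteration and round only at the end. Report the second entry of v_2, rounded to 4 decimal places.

-0.3704

Kv0 = (1.00000, -1.00000, 5.00000); divide by 5.00000 → v1 = (0.20000, -0.20000, 1.00000)
Kv1 = (1.40000, -2.00000, 5.40000); divide by 5.40000 → v2 = (0.25926, -0.37037, 1.00000)
Requested entry of v2: -10/27 = -0.3704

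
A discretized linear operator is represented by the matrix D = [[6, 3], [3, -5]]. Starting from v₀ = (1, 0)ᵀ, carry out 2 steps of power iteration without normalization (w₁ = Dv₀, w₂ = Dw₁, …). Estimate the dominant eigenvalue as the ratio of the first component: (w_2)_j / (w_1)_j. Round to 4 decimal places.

w1 = Dv₀ = (6, 3)
w2 = Dw1 = (45, 3)
Ratio at component: 45 / 6 = 7.5000

7.5000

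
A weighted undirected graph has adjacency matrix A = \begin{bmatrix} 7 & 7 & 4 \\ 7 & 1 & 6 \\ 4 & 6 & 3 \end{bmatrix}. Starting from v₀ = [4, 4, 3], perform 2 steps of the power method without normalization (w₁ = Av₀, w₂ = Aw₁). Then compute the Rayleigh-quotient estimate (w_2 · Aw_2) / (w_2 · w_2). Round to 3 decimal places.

w1 = Av₀ = (7·4 + 7·4 + 4·3; 7·4 + 1·4 + 6·3; 4·4 + 6·4 + 3·3) = (68, 50, 49)
w2 = Aw1 = (7·68 + 7·50 + 4·49; 7·68 + 1·50 + 6·49; 4·68 + 6·50 + 3·49) = (1022, 820, 719)
Aw2 = (15770, 12288, 11165)
w2·Aw2 = 1022·15770 + 820·12288 + 719·11165 = 34220735; w2·w2 = 1022·1022 + 820·820 + 719·719 = 2233845
λ ≈ 34220735/2233845 = 15.319

15.319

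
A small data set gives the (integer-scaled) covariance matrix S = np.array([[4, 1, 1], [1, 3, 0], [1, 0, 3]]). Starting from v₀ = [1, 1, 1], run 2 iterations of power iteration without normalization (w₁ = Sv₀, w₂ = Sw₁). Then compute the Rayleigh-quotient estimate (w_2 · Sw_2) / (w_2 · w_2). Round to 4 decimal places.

λ ≈ 4.9904

w1 = Sv₀ = (6, 4, 4)
w2 = Sw1 = (32, 18, 18)
Sw2 = (164, 86, 86)
w2·Sw2 = 32·164 + 18·86 + 18·86 = 8344; w2·w2 = 32·32 + 18·18 + 18·18 = 1672
λ ≈ 8344/1672 = 4.9904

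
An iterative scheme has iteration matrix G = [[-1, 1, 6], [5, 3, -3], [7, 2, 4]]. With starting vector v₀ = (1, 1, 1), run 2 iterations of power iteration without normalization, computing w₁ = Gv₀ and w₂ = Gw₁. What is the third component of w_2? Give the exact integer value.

104

w1 = Gv₀ = ((-1)·1 + 1·1 + 6·1; 5·1 + 3·1 + (-3)·1; 7·1 + 2·1 + 4·1) = (6, 5, 13)
w2 = Gw1 = ((-1)·6 + 1·5 + 6·13; 5·6 + 3·5 + (-3)·13; 7·6 + 2·5 + 4·13) = (77, 6, 104)
The requested component of w2 is 104.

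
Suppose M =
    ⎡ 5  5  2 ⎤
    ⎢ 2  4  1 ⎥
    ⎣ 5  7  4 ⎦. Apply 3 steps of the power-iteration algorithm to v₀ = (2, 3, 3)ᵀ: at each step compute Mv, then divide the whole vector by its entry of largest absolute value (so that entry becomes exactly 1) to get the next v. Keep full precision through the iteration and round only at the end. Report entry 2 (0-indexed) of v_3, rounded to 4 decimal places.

1.0000

Mv0 = (31.00000, 19.00000, 43.00000); divide by 43.00000 → v1 = (0.72093, 0.44186, 1.00000)
Mv1 = (7.81395, 4.20930, 10.69767); divide by 10.69767 → v2 = (0.73043, 0.39348, 1.00000)
Mv2 = (7.61957, 4.03478, 10.40652); divide by 10.40652 → v3 = (0.73219, 0.38772, 1.00000)
Requested entry of v3: 4787/4787 = 1.0000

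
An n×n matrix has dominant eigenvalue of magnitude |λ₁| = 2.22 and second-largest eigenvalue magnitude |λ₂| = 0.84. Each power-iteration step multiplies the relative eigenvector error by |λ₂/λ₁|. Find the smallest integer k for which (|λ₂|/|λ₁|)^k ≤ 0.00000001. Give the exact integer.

19

|λ₂/λ₁| = 0.84/2.22 = 0.37838
Need k ≥ ln(0.00000001) / ln(0.37838) = -18.4207 / -0.9719 ≈ 18.954
Smallest integer k satisfying the bound: 19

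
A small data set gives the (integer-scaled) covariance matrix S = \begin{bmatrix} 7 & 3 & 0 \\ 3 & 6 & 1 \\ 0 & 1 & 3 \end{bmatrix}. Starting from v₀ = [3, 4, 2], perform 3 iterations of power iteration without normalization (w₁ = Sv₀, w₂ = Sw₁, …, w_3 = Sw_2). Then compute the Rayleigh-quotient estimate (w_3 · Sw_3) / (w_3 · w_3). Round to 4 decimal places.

w1 = Sv₀ = (7·3 + 3·4 + 0·2; 3·3 + 6·4 + 1·2; 0·3 + 1·4 + 3·2) = (33, 35, 10)
w2 = Sw1 = (7·33 + 3·35 + 0·10; 3·33 + 6·35 + 1·10; 0·33 + 1·35 + 3·10) = (336, 319, 65)
w3 = Sw2 = (3309, 2987, 514)
Sw3 = (32124, 28363, 4529)
w3·Sw3 = 3309·32124 + 2987·28363 + 514·4529 = 193346503; w3·w3 = 3309·3309 + 2987·2987 + 514·514 = 20135846
λ ≈ 193346503/20135846 = 9.6021

9.6021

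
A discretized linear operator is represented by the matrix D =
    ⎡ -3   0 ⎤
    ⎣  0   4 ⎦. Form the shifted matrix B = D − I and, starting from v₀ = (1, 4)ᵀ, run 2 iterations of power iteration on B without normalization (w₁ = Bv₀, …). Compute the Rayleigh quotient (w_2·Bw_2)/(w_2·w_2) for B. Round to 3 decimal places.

B = D − I has rows (-4, 0); (0, 3)
w1 = Bv₀ = ((-4)·1 + 0·4; 0·1 + 3·4) = (-4, 12)
w2 = Bw1 = ((-4)·(-4) + 0·12; 0·(-4) + 3·12) = (16, 36)
Bw2 = (-64, 108)
w2·Bw2 = 2864; w2·w2 = 1552; μ ≈ 2864/1552 = 1.845

1.845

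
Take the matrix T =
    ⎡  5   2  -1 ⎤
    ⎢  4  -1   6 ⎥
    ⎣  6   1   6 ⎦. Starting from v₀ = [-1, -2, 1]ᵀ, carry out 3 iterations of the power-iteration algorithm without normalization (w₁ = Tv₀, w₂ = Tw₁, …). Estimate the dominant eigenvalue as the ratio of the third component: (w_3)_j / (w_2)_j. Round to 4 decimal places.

w1 = Tv₀ = (5·(-1) + 2·(-2) + (-1)·1; 4·(-1) + (-1)·(-2) + 6·1; 6·(-1) + 1·(-2) + 6·1) = (-10, 4, -2)
w2 = Tw1 = (5·(-10) + 2·4 + (-1)·(-2); 4·(-10) + (-1)·4 + 6·(-2); 6·(-10) + 1·4 + 6·(-2)) = (-40, -56, -68)
w3 = Tw2 = (-244, -512, -704)
Ratio at component: -704 / -68 = 10.3529

10.3529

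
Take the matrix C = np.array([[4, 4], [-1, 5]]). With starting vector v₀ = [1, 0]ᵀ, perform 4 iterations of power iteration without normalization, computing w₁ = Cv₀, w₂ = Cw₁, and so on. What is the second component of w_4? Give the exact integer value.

-297

w1 = Cv₀ = (4, -1)
w2 = Cw1 = (12, -9)
w3 = Cw2 = (12, -57)
w4 = Cw3 = (-180, -297)
The requested component of w4 is -297.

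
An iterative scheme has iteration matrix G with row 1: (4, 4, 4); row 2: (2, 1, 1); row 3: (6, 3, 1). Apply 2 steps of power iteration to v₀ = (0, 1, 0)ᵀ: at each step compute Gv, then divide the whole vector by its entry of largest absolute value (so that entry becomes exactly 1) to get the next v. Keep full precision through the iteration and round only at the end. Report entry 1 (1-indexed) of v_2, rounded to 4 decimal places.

Gv0 = (4.00000, 1.00000, 3.00000); divide by 4.00000 → v1 = (1.00000, 0.25000, 0.75000)
Gv1 = (8.00000, 3.00000, 7.50000); divide by 8.00000 → v2 = (1.00000, 0.37500, 0.93750)
Requested entry of v2: 32/32 = 1.0000

1.0000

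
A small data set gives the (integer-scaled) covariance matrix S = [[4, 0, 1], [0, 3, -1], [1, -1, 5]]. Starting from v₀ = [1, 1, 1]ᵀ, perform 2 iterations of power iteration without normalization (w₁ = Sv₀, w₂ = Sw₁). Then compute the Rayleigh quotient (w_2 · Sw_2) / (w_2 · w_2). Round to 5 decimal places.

λ ≈ 5.50851

w1 = Sv₀ = (4·1 + 0·1 + 1·1; 0·1 + 3·1 + (-1)·1; 1·1 + (-1)·1 + 5·1) = (5, 2, 5)
w2 = Sw1 = (4·5 + 0·2 + 1·5; 0·5 + 3·2 + (-1)·5; 1·5 + (-1)·2 + 5·5) = (25, 1, 28)
Sw2 = (128, -25, 164)
w2·Sw2 = 25·128 + 1·(-25) + 28·164 = 7767; w2·w2 = 25·25 + 1·1 + 28·28 = 1410
λ ≈ 7767/1410 = 5.50851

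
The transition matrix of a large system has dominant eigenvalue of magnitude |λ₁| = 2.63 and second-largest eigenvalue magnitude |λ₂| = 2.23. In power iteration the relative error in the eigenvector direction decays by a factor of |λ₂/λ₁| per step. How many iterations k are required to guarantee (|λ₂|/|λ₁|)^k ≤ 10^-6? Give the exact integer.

84

|λ₂/λ₁| = 2.23/2.63 = 0.84791
Need k ≥ ln(10^-6) / ln(0.84791) = -13.8155 / -0.1650 ≈ 83.739
Smallest integer k satisfying the bound: 84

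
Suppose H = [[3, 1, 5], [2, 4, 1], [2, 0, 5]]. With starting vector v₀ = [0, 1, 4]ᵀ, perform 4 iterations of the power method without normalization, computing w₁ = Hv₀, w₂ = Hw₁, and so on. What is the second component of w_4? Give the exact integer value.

7126

w1 = Hv₀ = (3·0 + 1·1 + 5·4; 2·0 + 4·1 + 1·4; 2·0 + 0·1 + 5·4) = (21, 8, 20)
w2 = Hw1 = (3·21 + 1·8 + 5·20; 2·21 + 4·8 + 1·20; 2·21 + 0·8 + 5·20) = (171, 94, 142)
w3 = Hw2 = (1317, 860, 1052)
w4 = Hw3 = (10071, 7126, 7894)
The requested component of w4 is 7126.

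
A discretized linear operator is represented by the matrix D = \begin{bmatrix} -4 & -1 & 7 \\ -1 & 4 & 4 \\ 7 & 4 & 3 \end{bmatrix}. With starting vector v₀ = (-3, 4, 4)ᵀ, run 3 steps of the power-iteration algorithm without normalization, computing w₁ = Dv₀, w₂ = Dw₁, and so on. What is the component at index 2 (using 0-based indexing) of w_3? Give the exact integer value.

857

w1 = Dv₀ = (36, 35, 7)
w2 = Dw1 = (-130, 132, 413)
w3 = Dw2 = (3279, 2310, 857)
The requested component of w3 is 857.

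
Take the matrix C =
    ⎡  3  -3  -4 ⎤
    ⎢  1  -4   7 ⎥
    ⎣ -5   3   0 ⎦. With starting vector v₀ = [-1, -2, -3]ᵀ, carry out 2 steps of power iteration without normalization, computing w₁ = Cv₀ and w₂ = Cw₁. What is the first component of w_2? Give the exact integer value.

w1 = Cv₀ = (3·(-1) + (-3)·(-2) + (-4)·(-3); 1·(-1) + (-4)·(-2) + 7·(-3); (-5)·(-1) + 3·(-2) + 0·(-3)) = (15, -14, -1)
w2 = Cw1 = (3·15 + (-3)·(-14) + (-4)·(-1); 1·15 + (-4)·(-14) + 7·(-1); (-5)·15 + 3·(-14) + 0·(-1)) = (91, 64, -117)
The requested component of w2 is 91.

91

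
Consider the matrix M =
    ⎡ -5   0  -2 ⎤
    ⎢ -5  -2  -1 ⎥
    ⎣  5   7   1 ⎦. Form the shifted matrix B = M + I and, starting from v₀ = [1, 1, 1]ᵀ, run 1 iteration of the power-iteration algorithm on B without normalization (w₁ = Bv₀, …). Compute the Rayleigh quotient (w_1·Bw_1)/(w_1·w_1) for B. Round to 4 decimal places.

μ ≈ -3.0285

B = M + I has rows (-4, 0, -2); (-5, -1, -1); (5, 7, 2)
w1 = Bv₀ = (-6, -7, 14)
Bw1 = (-4, 23, -51)
w1·Bw1 = -851; w1·w1 = 281; μ ≈ -851/281 = -3.0285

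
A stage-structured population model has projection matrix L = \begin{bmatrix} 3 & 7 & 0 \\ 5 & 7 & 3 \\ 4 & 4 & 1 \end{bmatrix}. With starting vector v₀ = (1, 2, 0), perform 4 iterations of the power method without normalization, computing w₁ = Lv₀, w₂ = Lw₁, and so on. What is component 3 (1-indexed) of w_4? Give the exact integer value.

w1 = Lv₀ = (17, 19, 12)
w2 = Lw1 = (184, 254, 156)
w3 = Lw2 = (2330, 3166, 1908)
w4 = Lw3 = (29152, 39536, 23892)
The requested component of w4 is 23892.

23892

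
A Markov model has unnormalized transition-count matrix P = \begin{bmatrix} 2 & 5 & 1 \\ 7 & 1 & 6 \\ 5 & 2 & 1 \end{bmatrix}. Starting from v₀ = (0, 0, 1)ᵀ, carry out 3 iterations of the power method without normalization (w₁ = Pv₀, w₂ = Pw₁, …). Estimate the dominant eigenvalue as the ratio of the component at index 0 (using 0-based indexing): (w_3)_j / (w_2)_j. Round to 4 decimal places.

λ ≈ 5.4242

w1 = Pv₀ = (2·0 + 5·0 + 1·1; 7·0 + 1·0 + 6·1; 5·0 + 2·0 + 1·1) = (1, 6, 1)
w2 = Pw1 = (2·1 + 5·6 + 1·1; 7·1 + 1·6 + 6·1; 5·1 + 2·6 + 1·1) = (33, 19, 18)
w3 = Pw2 = (179, 358, 221)
Ratio at component: 179 / 33 = 5.4242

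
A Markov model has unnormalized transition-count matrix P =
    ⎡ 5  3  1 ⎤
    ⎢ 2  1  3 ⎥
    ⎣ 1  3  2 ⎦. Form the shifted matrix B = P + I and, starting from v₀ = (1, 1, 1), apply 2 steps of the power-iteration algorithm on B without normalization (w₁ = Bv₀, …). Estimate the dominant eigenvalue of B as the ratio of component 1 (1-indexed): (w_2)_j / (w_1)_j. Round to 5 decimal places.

B = P + I has rows (6, 3, 1); (2, 2, 3); (1, 3, 3)
w1 = Bv₀ = (10, 7, 7)
w2 = Bw1 = (88, 55, 52)
Ratio: 88/10 = 8.80000

μ ≈ 8.80000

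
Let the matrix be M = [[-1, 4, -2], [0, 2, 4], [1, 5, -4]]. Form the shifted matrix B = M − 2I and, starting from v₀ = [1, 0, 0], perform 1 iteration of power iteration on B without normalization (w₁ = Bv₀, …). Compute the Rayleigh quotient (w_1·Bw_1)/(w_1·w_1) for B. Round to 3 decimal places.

B = M − 2I has rows (-3, 4, -2); (0, 0, 4); (1, 5, -6)
w1 = Bv₀ = ((-3)·1 + 4·0 + (-2)·0; 0·1 + 0·0 + 4·0; 1·1 + 5·0 + (-6)·0) = (-3, 0, 1)
Bw1 = (7, 4, -9)
w1·Bw1 = -30; w1·w1 = 10; μ ≈ -30/10 = -3.000

-3.000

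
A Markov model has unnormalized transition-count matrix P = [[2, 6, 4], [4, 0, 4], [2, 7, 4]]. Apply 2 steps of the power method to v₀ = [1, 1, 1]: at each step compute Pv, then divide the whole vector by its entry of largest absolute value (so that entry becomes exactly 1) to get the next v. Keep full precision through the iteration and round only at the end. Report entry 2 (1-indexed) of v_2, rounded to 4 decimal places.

0.7576

Pv0 = (12.00000, 8.00000, 13.00000); divide by 13.00000 → v1 = (0.92308, 0.61538, 1.00000)
Pv1 = (9.53846, 7.69231, 10.15385); divide by 10.15385 → v2 = (0.93939, 0.75758, 1.00000)
Requested entry of v2: 100/132 = 0.7576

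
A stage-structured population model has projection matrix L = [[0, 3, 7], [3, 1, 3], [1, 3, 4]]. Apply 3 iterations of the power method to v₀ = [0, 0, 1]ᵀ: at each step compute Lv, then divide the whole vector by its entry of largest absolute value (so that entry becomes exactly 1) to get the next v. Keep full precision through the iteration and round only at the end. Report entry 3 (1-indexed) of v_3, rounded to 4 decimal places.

Lv0 = (7.00000, 3.00000, 4.00000); divide by 7.00000 → v1 = (1.00000, 0.42857, 0.57143)
Lv1 = (5.28571, 5.14286, 4.57143); divide by 5.28571 → v2 = (1.00000, 0.97297, 0.86486)
Lv2 = (8.97297, 6.56757, 7.37838); divide by 8.97297 → v3 = (1.00000, 0.73193, 0.82229)
Requested entry of v3: 273/332 = 0.8223

0.8223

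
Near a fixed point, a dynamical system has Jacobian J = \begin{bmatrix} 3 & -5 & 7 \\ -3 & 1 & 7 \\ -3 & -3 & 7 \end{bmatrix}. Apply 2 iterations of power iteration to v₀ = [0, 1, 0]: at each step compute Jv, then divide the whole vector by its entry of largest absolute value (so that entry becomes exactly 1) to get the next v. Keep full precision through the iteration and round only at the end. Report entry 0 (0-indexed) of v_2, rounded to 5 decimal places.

1.00000

Jv0 = (-5.000000, 1.000000, -3.000000); divide by -5.000000 → v1 = (1.000000, -0.200000, 0.600000)
Jv1 = (8.200000, 1.000000, 1.800000); divide by 8.200000 → v2 = (1.000000, 0.121951, 0.219512)
Requested entry of v2: -41/-41 = 1.00000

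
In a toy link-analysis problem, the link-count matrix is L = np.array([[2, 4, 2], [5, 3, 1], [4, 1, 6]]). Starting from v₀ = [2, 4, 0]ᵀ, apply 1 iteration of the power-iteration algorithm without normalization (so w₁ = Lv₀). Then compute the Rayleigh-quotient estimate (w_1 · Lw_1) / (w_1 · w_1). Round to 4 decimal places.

λ ≈ 8.7977

w1 = Lv₀ = (2·2 + 4·4 + 2·0; 5·2 + 3·4 + 1·0; 4·2 + 1·4 + 6·0) = (20, 22, 12)
Lw1 = (152, 178, 174)
w1·Lw1 = 20·152 + 22·178 + 12·174 = 9044; w1·w1 = 20·20 + 22·22 + 12·12 = 1028
λ ≈ 9044/1028 = 8.7977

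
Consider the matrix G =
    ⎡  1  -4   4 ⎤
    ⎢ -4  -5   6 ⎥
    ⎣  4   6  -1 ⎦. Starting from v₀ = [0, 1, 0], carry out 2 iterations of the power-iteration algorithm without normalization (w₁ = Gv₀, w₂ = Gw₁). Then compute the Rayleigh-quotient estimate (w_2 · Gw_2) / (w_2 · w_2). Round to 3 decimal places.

w1 = Gv₀ = (1·0 + (-4)·1 + 4·0; (-4)·0 + (-5)·1 + 6·0; 4·0 + 6·1 + (-1)·0) = (-4, -5, 6)
w2 = Gw1 = (1·(-4) + (-4)·(-5) + 4·6; (-4)·(-4) + (-5)·(-5) + 6·6; 4·(-4) + 6·(-5) + (-1)·6) = (40, 77, -52)
Gw2 = (-476, -857, 674)
w2·Gw2 = 40·(-476) + 77·(-857) + (-52)·674 = -120077; w2·w2 = 40·40 + 77·77 + (-52)·(-52) = 10233
λ ≈ -120077/10233 = -11.734

-11.734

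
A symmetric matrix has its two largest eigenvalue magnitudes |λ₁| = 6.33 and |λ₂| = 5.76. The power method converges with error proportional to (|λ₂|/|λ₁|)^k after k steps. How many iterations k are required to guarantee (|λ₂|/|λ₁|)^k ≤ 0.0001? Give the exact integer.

|λ₂/λ₁| = 5.76/6.33 = 0.90995
Need k ≥ ln(0.0001) / ln(0.90995) = -9.2103 / -0.0944 ≈ 97.606
Smallest integer k satisfying the bound: 98

98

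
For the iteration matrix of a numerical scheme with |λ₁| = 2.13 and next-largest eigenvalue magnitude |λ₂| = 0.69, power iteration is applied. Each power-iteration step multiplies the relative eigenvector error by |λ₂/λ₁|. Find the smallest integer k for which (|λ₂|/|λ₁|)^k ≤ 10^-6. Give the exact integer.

|λ₂/λ₁| = 0.69/2.13 = 0.32394
Need k ≥ ln(10^-6) / ln(0.32394) = -13.8155 / -1.1272 ≈ 12.257
Smallest integer k satisfying the bound: 13

13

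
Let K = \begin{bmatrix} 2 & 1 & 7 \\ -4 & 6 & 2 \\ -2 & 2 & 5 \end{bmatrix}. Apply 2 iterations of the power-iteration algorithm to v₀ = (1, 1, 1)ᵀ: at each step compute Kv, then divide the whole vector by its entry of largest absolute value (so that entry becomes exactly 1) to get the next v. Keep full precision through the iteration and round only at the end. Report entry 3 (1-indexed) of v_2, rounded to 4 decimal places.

Kv0 = (10.00000, 4.00000, 5.00000); divide by 10.00000 → v1 = (1.00000, 0.40000, 0.50000)
Kv1 = (5.90000, -0.60000, 1.30000); divide by 5.90000 → v2 = (1.00000, -0.10169, 0.22034)
Requested entry of v2: 13/59 = 0.2203

0.2203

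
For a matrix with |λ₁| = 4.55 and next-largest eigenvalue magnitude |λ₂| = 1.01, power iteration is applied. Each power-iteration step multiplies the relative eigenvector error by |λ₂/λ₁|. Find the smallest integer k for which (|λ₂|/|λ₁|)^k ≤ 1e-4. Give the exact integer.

|λ₂/λ₁| = 1.01/4.55 = 0.22198
Need k ≥ ln(1e-4) / ln(0.22198) = -9.2103 / -1.5052 ≈ 6.119
Smallest integer k satisfying the bound: 7

7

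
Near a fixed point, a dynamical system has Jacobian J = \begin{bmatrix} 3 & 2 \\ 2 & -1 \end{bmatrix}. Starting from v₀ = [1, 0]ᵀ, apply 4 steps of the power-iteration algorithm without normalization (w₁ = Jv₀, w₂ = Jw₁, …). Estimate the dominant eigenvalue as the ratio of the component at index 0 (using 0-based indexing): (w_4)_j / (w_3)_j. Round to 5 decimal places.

λ ≈ 3.93617

w1 = Jv₀ = (3·1 + 2·0; 2·1 + (-1)·0) = (3, 2)
w2 = Jw1 = (3·3 + 2·2; 2·3 + (-1)·2) = (13, 4)
w3 = Jw2 = (47, 22)
w4 = Jw3 = (185, 72)
Ratio at component: 185 / 47 = 3.93617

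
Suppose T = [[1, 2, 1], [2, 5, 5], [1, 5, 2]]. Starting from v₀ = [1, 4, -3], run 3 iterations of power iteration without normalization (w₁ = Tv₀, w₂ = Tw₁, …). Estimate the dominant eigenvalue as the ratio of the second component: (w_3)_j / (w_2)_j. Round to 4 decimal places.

w1 = Tv₀ = (1·1 + 2·4 + 1·(-3); 2·1 + 5·4 + 5·(-3); 1·1 + 5·4 + 2·(-3)) = (6, 7, 15)
w2 = Tw1 = (1·6 + 2·7 + 1·15; 2·6 + 5·7 + 5·15; 1·6 + 5·7 + 2·15) = (35, 122, 71)
w3 = Tw2 = (350, 1035, 787)
Ratio at component: 1035 / 122 = 8.4836

λ ≈ 8.4836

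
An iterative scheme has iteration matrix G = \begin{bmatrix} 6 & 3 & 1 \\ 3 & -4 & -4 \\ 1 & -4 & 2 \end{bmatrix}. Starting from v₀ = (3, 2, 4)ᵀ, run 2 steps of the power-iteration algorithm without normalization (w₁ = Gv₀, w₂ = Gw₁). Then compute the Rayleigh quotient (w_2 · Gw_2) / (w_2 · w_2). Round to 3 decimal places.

λ ≈ 1.601

w1 = Gv₀ = (28, -15, 3)
w2 = Gw1 = (126, 132, 94)
Gw2 = (1246, -526, -214)
w2·Gw2 = 126·1246 + 132·(-526) + 94·(-214) = 67448; w2·w2 = 126·126 + 132·132 + 94·94 = 42136
λ ≈ 67448/42136 = 1.601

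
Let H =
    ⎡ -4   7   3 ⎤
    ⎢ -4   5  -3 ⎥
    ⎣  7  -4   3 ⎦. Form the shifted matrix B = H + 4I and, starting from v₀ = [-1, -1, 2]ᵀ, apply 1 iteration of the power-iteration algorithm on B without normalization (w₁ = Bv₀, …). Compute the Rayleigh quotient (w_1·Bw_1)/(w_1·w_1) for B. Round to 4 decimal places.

11.1358

B = H + 4I has rows (0, 7, 3); (-4, 9, -3); (7, -4, 7)
w1 = Bv₀ = (0·(-1) + 7·(-1) + 3·2; (-4)·(-1) + 9·(-1) + (-3)·2; 7·(-1) + (-4)·(-1) + 7·2) = (-1, -11, 11)
Bw1 = (-44, -128, 114)
w1·Bw1 = 2706; w1·w1 = 243; μ ≈ 2706/243 = 11.1358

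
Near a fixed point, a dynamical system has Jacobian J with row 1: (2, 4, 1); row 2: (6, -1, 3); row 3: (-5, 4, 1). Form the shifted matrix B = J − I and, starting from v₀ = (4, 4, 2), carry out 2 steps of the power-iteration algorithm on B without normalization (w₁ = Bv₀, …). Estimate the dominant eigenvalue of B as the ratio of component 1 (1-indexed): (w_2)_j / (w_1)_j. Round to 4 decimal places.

B = J − I has rows (1, 4, 1); (6, -2, 3); (-5, 4, 0)
w1 = Bv₀ = (1·4 + 4·4 + 1·2; 6·4 + (-2)·4 + 3·2; (-5)·4 + 4·4 + 0·2) = (22, 22, -4)
w2 = Bw1 = (1·22 + 4·22 + 1·(-4); 6·22 + (-2)·22 + 3·(-4); (-5)·22 + 4·22 + 0·(-4)) = (106, 76, -22)
Ratio: 106/22 = 4.8182

μ ≈ 4.8182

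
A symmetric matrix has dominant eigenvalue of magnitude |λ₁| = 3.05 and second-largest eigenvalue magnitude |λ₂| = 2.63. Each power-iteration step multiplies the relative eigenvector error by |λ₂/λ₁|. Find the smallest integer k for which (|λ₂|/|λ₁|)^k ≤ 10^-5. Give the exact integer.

78

|λ₂/λ₁| = 2.63/3.05 = 0.86230
Need k ≥ ln(10^-5) / ln(0.86230) = -11.5129 / -0.1482 ≈ 77.707
Smallest integer k satisfying the bound: 78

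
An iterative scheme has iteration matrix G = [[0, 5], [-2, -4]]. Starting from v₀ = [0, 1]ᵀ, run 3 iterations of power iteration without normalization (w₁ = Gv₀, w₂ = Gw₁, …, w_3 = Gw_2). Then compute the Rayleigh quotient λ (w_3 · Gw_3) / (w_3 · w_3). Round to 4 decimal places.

w1 = Gv₀ = (0·0 + 5·1; (-2)·0 + (-4)·1) = (5, -4)
w2 = Gw1 = (0·5 + 5·(-4); (-2)·5 + (-4)·(-4)) = (-20, 6)
w3 = Gw2 = (30, 16)
Gw3 = (80, -124)
w3·Gw3 = 30·80 + 16·(-124) = 416; w3·w3 = 30·30 + 16·16 = 1156
λ ≈ 416/1156 = 0.3599

0.3599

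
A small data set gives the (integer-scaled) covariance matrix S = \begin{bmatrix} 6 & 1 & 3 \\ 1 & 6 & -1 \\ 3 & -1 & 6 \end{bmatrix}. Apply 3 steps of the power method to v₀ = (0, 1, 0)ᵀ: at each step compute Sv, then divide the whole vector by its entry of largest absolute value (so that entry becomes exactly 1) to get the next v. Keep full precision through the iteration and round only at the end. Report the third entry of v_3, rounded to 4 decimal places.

Sv0 = (1.00000, 6.00000, -1.00000); divide by 6.00000 → v1 = (0.16667, 1.00000, -0.16667)
Sv1 = (1.50000, 6.33333, -1.50000); divide by 6.33333 → v2 = (0.23684, 1.00000, -0.23684)
Sv2 = (1.71053, 6.47368, -1.71053); divide by 6.47368 → v3 = (0.26423, 1.00000, -0.26423)
Requested entry of v3: -65/246 = -0.2642

-0.2642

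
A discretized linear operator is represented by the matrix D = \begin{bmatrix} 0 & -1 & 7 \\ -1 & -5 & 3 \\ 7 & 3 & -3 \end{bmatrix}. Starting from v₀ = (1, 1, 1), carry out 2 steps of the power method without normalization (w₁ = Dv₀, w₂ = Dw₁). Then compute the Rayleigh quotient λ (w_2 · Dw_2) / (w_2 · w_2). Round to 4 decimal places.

λ ≈ 0.7588

w1 = Dv₀ = (6, -3, 7)
w2 = Dw1 = (52, 30, 12)
Dw2 = (54, -166, 418)
w2·Dw2 = 52·54 + 30·(-166) + 12·418 = 2844; w2·w2 = 52·52 + 30·30 + 12·12 = 3748
λ ≈ 2844/3748 = 0.7588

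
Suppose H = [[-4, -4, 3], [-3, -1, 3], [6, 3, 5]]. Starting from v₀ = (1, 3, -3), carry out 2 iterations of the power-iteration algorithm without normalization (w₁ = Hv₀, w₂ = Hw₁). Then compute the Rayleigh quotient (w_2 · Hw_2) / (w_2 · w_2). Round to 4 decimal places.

w1 = Hv₀ = (-25, -15, 0)
w2 = Hw1 = (160, 90, -195)
Hw2 = (-1585, -1155, 255)
w2·Hw2 = 160·(-1585) + 90·(-1155) + (-195)·255 = -407275; w2·w2 = 160·160 + 90·90 + (-195)·(-195) = 71725
λ ≈ -407275/71725 = -5.6783

-5.6783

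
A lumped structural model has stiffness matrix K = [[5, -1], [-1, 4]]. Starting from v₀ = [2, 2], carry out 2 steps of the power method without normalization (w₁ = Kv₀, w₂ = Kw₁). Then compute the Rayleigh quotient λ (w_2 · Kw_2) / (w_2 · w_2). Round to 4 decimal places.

λ ≈ 4.0482

w1 = Kv₀ = (8, 6)
w2 = Kw1 = (34, 16)
Kw2 = (154, 30)
w2·Kw2 = 34·154 + 16·30 = 5716; w2·w2 = 34·34 + 16·16 = 1412
λ ≈ 5716/1412 = 4.0482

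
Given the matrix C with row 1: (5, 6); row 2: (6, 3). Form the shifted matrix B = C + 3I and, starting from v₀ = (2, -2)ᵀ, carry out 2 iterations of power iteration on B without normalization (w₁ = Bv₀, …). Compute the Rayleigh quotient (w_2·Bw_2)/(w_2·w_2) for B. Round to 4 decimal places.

μ ≈ 13.0400

B = C + 3I has rows (8, 6); (6, 6)
w1 = Bv₀ = (4, 0)
w2 = Bw1 = (32, 24)
Bw2 = (400, 336)
w2·Bw2 = 20864; w2·w2 = 1600; μ ≈ 20864/1600 = 13.0400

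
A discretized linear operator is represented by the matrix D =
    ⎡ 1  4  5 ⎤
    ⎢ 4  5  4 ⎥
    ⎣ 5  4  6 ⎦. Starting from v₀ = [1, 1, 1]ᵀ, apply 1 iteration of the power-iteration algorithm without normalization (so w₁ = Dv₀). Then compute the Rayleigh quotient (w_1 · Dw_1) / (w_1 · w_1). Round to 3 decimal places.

λ ≈ 12.945

w1 = Dv₀ = (10, 13, 15)
Dw1 = (137, 165, 192)
w1·Dw1 = 10·137 + 13·165 + 15·192 = 6395; w1·w1 = 10·10 + 13·13 + 15·15 = 494
λ ≈ 6395/494 = 12.945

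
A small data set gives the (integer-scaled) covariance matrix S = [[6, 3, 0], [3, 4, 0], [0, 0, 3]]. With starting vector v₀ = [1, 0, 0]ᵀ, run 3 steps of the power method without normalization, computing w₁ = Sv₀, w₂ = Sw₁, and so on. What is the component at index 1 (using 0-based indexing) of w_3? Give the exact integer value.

255

w1 = Sv₀ = (6·1 + 3·0 + 0·0; 3·1 + 4·0 + 0·0; 0·1 + 0·0 + 3·0) = (6, 3, 0)
w2 = Sw1 = (6·6 + 3·3 + 0·0; 3·6 + 4·3 + 0·0; 0·6 + 0·3 + 3·0) = (45, 30, 0)
w3 = Sw2 = (360, 255, 0)
The requested component of w3 is 255.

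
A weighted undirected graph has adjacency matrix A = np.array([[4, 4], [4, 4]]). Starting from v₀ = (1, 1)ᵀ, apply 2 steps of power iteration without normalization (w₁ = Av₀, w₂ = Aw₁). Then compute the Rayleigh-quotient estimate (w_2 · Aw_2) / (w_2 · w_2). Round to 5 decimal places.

w1 = Av₀ = (4·1 + 4·1; 4·1 + 4·1) = (8, 8)
w2 = Aw1 = (4·8 + 4·8; 4·8 + 4·8) = (64, 64)
Aw2 = (512, 512)
w2·Aw2 = 64·512 + 64·512 = 65536; w2·w2 = 64·64 + 64·64 = 8192
λ ≈ 65536/8192 = 8.00000

8.00000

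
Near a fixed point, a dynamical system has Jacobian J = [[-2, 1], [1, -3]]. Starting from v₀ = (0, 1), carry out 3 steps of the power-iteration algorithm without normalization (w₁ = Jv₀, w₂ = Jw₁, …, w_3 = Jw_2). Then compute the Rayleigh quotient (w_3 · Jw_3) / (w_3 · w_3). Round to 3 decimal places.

w1 = Jv₀ = ((-2)·0 + 1·1; 1·0 + (-3)·1) = (1, -3)
w2 = Jw1 = ((-2)·1 + 1·(-3); 1·1 + (-3)·(-3)) = (-5, 10)
w3 = Jw2 = (20, -35)
Jw3 = (-75, 125)
w3·Jw3 = 20·(-75) + (-35)·125 = -5875; w3·w3 = 20·20 + (-35)·(-35) = 1625
λ ≈ -5875/1625 = -3.615

λ ≈ -3.615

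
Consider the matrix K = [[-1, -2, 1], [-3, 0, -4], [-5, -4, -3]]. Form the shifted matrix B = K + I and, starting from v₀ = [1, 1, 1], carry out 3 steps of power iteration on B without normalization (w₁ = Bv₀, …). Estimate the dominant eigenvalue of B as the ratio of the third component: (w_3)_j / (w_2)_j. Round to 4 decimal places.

B = K + I has rows (0, -2, 1); (-3, 1, -4); (-5, -4, -2)
w1 = Bv₀ = (-1, -6, -11)
w2 = Bw1 = (1, 41, 51)
w3 = Bw2 = (-31, -166, -271)
Ratio: -271/51 = -5.3137

μ ≈ -5.3137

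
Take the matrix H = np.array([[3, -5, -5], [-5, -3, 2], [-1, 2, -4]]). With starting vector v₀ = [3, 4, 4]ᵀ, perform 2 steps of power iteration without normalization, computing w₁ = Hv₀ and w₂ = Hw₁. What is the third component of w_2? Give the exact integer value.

w1 = Hv₀ = (3·3 + (-5)·4 + (-5)·4; (-5)·3 + (-3)·4 + 2·4; (-1)·3 + 2·4 + (-4)·4) = (-31, -19, -11)
w2 = Hw1 = (3·(-31) + (-5)·(-19) + (-5)·(-11); (-5)·(-31) + (-3)·(-19) + 2·(-11); (-1)·(-31) + 2·(-19) + (-4)·(-11)) = (57, 190, 37)
The requested component of w2 is 37.

37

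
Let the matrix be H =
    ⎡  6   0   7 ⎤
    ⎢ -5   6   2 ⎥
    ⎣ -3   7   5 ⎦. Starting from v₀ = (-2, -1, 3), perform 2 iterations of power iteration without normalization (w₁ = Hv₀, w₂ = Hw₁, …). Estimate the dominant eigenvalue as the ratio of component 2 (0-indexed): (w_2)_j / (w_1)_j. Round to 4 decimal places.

λ ≈ 8.0714

w1 = Hv₀ = (9, 10, 14)
w2 = Hw1 = (152, 43, 113)
Ratio at component: 113 / 14 = 8.0714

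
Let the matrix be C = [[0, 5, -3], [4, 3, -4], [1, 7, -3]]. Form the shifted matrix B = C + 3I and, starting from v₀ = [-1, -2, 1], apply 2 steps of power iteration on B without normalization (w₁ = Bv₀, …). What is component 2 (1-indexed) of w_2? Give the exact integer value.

B = C + 3I has rows (3, 5, -3); (4, 6, -4); (1, 7, 0)
w1 = Bv₀ = (-16, -20, -15)
w2 = Bw1 = (-103, -124, -156)
Requested component of w2: -124

-124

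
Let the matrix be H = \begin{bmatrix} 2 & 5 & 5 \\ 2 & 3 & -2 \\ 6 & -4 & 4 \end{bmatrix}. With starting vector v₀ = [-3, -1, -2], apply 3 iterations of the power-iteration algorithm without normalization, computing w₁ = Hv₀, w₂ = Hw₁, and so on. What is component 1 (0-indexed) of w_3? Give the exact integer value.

w1 = Hv₀ = (2·(-3) + 5·(-1) + 5·(-2); 2·(-3) + 3·(-1) + (-2)·(-2); 6·(-3) + (-4)·(-1) + 4·(-2)) = (-21, -5, -22)
w2 = Hw1 = (2·(-21) + 5·(-5) + 5·(-22); 2·(-21) + 3·(-5) + (-2)·(-22); 6·(-21) + (-4)·(-5) + 4·(-22)) = (-177, -13, -194)
w3 = Hw2 = (-1389, -5, -1786)
The requested component of w3 is -5.

-5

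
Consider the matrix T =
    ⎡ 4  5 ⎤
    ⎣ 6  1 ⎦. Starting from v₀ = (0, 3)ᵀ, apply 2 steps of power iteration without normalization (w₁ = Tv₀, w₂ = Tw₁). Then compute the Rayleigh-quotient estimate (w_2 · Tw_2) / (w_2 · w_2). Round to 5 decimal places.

λ ≈ 7.55738

w1 = Tv₀ = (4·0 + 5·3; 6·0 + 1·3) = (15, 3)
w2 = Tw1 = (4·15 + 5·3; 6·15 + 1·3) = (75, 93)
Tw2 = (765, 543)
w2·Tw2 = 75·765 + 93·543 = 107874; w2·w2 = 75·75 + 93·93 = 14274
λ ≈ 107874/14274 = 7.55738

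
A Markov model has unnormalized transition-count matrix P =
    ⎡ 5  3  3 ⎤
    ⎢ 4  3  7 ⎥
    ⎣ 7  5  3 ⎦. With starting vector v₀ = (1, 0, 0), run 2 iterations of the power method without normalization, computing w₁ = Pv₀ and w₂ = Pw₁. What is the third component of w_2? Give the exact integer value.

76

w1 = Pv₀ = (5·1 + 3·0 + 3·0; 4·1 + 3·0 + 7·0; 7·1 + 5·0 + 3·0) = (5, 4, 7)
w2 = Pw1 = (5·5 + 3·4 + 3·7; 4·5 + 3·4 + 7·7; 7·5 + 5·4 + 3·7) = (58, 81, 76)
The requested component of w2 is 76.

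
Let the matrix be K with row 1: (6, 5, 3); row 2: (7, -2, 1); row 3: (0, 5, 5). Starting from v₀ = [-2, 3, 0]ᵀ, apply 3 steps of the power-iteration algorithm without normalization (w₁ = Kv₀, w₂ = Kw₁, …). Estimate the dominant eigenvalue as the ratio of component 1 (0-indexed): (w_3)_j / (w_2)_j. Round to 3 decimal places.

-5.737

w1 = Kv₀ = (3, -20, 15)
w2 = Kw1 = (-37, 76, -25)
w3 = Kw2 = (83, -436, 255)
Ratio at component: -436 / 76 = -5.737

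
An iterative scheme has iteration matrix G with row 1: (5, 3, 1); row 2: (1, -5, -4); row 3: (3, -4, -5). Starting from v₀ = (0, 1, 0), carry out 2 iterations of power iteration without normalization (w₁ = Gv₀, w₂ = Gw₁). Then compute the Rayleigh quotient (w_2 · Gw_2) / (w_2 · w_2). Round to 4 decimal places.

-9.2674

w1 = Gv₀ = (5·0 + 3·1 + 1·0; 1·0 + (-5)·1 + (-4)·0; 3·0 + (-4)·1 + (-5)·0) = (3, -5, -4)
w2 = Gw1 = (5·3 + 3·(-5) + 1·(-4); 1·3 + (-5)·(-5) + (-4)·(-4); 3·3 + (-4)·(-5) + (-5)·(-4)) = (-4, 44, 49)
Gw2 = (161, -420, -433)
w2·Gw2 = (-4)·161 + 44·(-420) + 49·(-433) = -40341; w2·w2 = (-4)·(-4) + 44·44 + 49·49 = 4353
λ ≈ -40341/4353 = -9.2674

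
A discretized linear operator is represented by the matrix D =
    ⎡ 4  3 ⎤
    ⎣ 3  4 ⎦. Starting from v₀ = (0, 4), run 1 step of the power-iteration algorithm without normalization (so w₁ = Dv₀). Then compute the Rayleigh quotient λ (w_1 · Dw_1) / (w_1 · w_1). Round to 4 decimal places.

w1 = Dv₀ = (4·0 + 3·4; 3·0 + 4·4) = (12, 16)
Dw1 = (96, 100)
w1·Dw1 = 12·96 + 16·100 = 2752; w1·w1 = 12·12 + 16·16 = 400
λ ≈ 2752/400 = 6.8800

λ ≈ 6.8800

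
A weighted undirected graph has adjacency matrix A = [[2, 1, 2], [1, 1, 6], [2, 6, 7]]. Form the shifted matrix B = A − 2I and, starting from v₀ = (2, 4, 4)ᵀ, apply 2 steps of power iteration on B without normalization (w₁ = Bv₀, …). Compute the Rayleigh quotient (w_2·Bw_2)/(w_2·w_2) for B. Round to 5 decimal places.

μ ≈ 9.19416

B = A − 2I has rows (0, 1, 2); (1, -1, 6); (2, 6, 5)
w1 = Bv₀ = (0·2 + 1·4 + 2·4; 1·2 + (-1)·4 + 6·4; 2·2 + 6·4 + 5·4) = (12, 22, 48)
w2 = Bw1 = (0·12 + 1·22 + 2·48; 1·12 + (-1)·22 + 6·48; 2·12 + 6·22 + 5·48) = (118, 278, 396)
Bw2 = (1070, 2216, 3884)
w2·Bw2 = 2280372; w2·w2 = 248024; μ ≈ 2280372/248024 = 9.19416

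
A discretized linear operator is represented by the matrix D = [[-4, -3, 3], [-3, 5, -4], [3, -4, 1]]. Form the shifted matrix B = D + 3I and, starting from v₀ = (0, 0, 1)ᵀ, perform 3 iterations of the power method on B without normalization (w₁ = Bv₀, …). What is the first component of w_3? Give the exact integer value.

273

B = D + 3I has rows (-1, -3, 3); (-3, 8, -4); (3, -4, 4)
w1 = Bv₀ = (3, -4, 4)
w2 = Bw1 = (21, -57, 41)
w3 = Bw2 = (273, -683, 455)
Requested component of w3: 273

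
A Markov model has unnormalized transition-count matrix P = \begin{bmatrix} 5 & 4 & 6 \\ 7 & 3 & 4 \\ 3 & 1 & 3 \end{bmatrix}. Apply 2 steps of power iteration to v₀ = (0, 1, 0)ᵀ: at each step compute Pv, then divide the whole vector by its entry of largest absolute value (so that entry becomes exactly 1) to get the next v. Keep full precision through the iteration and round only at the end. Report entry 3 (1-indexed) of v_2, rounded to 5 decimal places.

Pv0 = (4.000000, 3.000000, 1.000000); divide by 4.000000 → v1 = (1.000000, 0.750000, 0.250000)
Pv1 = (9.500000, 10.250000, 4.500000); divide by 10.250000 → v2 = (0.926829, 1.000000, 0.439024)
Requested entry of v2: 18/41 = 0.43902

0.43902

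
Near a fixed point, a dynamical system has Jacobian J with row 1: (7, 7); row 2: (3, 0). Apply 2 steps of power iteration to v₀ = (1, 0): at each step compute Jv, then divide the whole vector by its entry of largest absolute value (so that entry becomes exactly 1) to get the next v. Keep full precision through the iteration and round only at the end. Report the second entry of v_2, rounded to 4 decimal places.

Jv0 = (7.00000, 3.00000); divide by 7.00000 → v1 = (1.00000, 0.42857)
Jv1 = (10.00000, 3.00000); divide by 10.00000 → v2 = (1.00000, 0.30000)
Requested entry of v2: 21/70 = 0.3000

0.3000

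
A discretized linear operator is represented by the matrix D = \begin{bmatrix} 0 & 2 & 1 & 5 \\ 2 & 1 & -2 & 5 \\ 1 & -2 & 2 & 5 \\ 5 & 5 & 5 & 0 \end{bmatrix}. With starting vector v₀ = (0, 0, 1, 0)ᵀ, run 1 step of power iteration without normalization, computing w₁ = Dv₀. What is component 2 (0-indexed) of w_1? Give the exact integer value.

w1 = Dv₀ = (1, -2, 2, 5)
The requested component of w1 is 2.

2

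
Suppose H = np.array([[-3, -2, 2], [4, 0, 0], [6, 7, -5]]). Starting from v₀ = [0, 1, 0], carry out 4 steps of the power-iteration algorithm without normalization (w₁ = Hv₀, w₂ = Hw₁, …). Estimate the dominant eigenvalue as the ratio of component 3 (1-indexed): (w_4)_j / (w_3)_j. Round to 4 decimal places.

w1 = Hv₀ = ((-3)·0 + (-2)·1 + 2·0; 4·0 + 0·1 + 0·0; 6·0 + 7·1 + (-5)·0) = (-2, 0, 7)
w2 = Hw1 = ((-3)·(-2) + (-2)·0 + 2·7; 4·(-2) + 0·0 + 0·7; 6·(-2) + 7·0 + (-5)·7) = (20, -8, -47)
w3 = Hw2 = (-138, 80, 299)
w4 = Hw3 = (852, -552, -1763)
Ratio at component: -1763 / 299 = -5.8963

λ ≈ -5.8963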